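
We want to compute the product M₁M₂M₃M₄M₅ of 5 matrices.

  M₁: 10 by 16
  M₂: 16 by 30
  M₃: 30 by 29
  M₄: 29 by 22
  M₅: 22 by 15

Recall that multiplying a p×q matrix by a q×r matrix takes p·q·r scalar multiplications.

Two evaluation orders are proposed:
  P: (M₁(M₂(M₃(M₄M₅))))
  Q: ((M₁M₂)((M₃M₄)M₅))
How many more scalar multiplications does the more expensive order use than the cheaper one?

6120

Order P = (M₁(M₂(M₃(M₄M₅)))): (M₄M₅): 29×22 by 22×15 → 29×15, cost 29·22·15 = 9570; (M₃(M₄M₅)): 30×29 by 29×15 → 30×15, cost 30·29·15 = 13050; cumulative 22620; (M₂(M₃(M₄M₅))): 16×30 by 30×15 → 16×15, cost 16·30·15 = 7200; cumulative 29820; (M₁(M₂(M₃(M₄M₅)))): 10×16 by 16×15 → 10×15, cost 10·16·15 = 2400; cumulative 32220. Total 32220.
Order Q = ((M₁M₂)((M₃M₄)M₅)): (M₁M₂): 10×16 by 16×30 → 10×30, cost 10·16·30 = 4800; (M₃M₄): 30×29 by 29×22 → 30×22, cost 30·29·22 = 19140; ((M₃M₄)M₅): 30×22 by 22×15 → 30×15, cost 30·22·15 = 9900; cumulative 29040; ((M₁M₂)((M₃M₄)M₅)): 10×30 by 30×15 → 10×15, cost 10·30·15 = 4500; cumulative 38340. Total 38340.
Difference: |32220 − 38340| = 6120.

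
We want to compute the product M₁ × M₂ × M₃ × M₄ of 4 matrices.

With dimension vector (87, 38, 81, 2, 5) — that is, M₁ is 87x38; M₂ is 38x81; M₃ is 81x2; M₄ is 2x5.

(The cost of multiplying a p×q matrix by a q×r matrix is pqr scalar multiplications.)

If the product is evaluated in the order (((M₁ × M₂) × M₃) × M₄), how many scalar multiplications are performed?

282750

(M₁ × M₂): 87×38 by 38×81 → 87×81, cost 87·38·81 = 267786
((M₁ × M₂) × M₃): 87×81 by 81×2 → 87×2, cost 87·81·2 = 14094; cumulative 281880
(((M₁ × M₂) × M₃) × M₄): 87×2 by 2×5 → 87×5, cost 87·2·5 = 870; cumulative 282750
Total: 282750 scalar multiplications.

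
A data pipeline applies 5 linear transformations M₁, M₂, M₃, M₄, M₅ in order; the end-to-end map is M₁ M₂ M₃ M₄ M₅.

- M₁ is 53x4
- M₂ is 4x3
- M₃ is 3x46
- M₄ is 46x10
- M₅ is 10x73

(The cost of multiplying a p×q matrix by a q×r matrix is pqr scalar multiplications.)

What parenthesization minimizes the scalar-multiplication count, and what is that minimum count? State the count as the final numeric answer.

Adjacent pairs: M₁M₂ = 53·4·3 = 636; M₂M₃ = 4·3·46 = 552; M₃M₄ = 3·46·10 = 1380; M₄M₅ = 46·10·73 = 33580.
Length 3: M₁..M₃: k=1: 0+552+53·4·46=10304; k=2: 636+0+53·3·46=7950 → min 7950 | M₂..M₄: k=2: 0+1380+4·3·10=1500; k=3: 552+0+4·46·10=2392 → min 1500 | M₃..M₅: k=3: 0+33580+3·46·73=43654; k=4: 1380+0+3·10·73=3570 → min 3570.
Length 4: M₁..M₄: k=1: 0+1500+53·4·10=3620; k=2: 636+1380+53·3·10=3606; k=3: 7950+0+53·46·10=32330 → min 3606 | M₂..M₅: k=2: 0+3570+4·3·73=4446; k=3: 552+33580+4·46·73=47564; k=4: 1500+0+4·10·73=4420 → min 4420.
Length 5: M₁..M₅: k=1: 0+4420+53·4·73=19896; k=2: 636+3570+53·3·73=15813; k=3: 7950+33580+53·46·73=219504; k=4: 3606+0+53·10·73=42296 → min 15813.
Optimal parenthesization: ((M₁ M₂) ((M₃ M₄) M₅)) with cost 15813.

15813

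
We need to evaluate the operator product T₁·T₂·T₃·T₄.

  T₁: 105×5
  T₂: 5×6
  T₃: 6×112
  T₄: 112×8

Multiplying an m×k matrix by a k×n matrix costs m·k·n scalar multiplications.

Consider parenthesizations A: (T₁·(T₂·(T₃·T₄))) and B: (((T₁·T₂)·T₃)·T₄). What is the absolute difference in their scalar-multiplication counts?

Order A = (T₁·(T₂·(T₃·T₄))): (T₃·T₄): 6×112 by 112×8 → 6×8, cost 6·112·8 = 5376; (T₂·(T₃·T₄)): 5×6 by 6×8 → 5×8, cost 5·6·8 = 240; cumulative 5616; (T₁·(T₂·(T₃·T₄))): 105×5 by 5×8 → 105×8, cost 105·5·8 = 4200; cumulative 9816. Total 9816.
Order B = (((T₁·T₂)·T₃)·T₄): (T₁·T₂): 105×5 by 5×6 → 105×6, cost 105·5·6 = 3150; ((T₁·T₂)·T₃): 105×6 by 6×112 → 105×112, cost 105·6·112 = 70560; cumulative 73710; (((T₁·T₂)·T₃)·T₄): 105×112 by 112×8 → 105×8, cost 105·112·8 = 94080; cumulative 167790. Total 167790.
Difference: |9816 − 167790| = 157974.

157974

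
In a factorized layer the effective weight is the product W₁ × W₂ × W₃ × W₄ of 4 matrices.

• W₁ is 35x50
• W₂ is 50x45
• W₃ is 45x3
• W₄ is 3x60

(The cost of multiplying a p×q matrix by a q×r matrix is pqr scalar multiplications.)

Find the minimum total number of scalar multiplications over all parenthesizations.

18300

Adjacent pairs: W₁W₂ = 35·50·45 = 78750; W₂W₃ = 50·45·3 = 6750; W₃W₄ = 45·3·60 = 8100.
Length 3: W₁..W₃: k=1: 0+6750+35·50·3=12000; k=2: 78750+0+35·45·3=83475 → min 12000 | W₂..W₄: k=2: 0+8100+50·45·60=143100; k=3: 6750+0+50·3·60=15750 → min 15750.
Length 4: W₁..W₄: k=1: 0+15750+35·50·60=120750; k=2: 78750+8100+35·45·60=181350; k=3: 12000+0+35·3·60=18300 → min 18300.
Optimal order: ((W₁ × (W₂ × W₃)) × W₄) with cost 18300.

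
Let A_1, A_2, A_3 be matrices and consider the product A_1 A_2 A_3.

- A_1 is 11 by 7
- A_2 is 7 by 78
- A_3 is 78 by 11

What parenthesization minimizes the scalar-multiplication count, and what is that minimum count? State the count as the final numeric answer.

6853

(A_1 (A_2 A_3)): cost 6853.
((A_1 A_2) A_3): cost 15444.
Optimal: (A_1 (A_2 A_3)) with cost 6853.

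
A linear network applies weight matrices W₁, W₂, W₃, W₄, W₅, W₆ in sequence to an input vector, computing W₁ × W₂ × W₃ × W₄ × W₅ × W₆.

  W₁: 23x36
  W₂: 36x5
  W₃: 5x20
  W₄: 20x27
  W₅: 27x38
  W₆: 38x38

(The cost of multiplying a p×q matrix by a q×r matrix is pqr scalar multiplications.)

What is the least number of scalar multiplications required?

Adjacent pairs: W₁W₂ = 23·36·5 = 4140; W₂W₃ = 36·5·20 = 3600; W₃W₄ = 5·20·27 = 2700; W₄W₅ = 20·27·38 = 20520; W₅W₆ = 27·38·38 = 38988.
Length 3: W₁..W₃: k=1: 0+3600+23·36·20=20160; k=2: 4140+0+23·5·20=6440 → min 6440 | W₂..W₄: k=2: 0+2700+36·5·27=7560; k=3: 3600+0+36·20·27=23040 → min 7560 | W₃..W₅: k=3: 0+20520+5·20·38=24320; k=4: 2700+0+5·27·38=7830 → min 7830 | W₄..W₆: k=4: 0+38988+20·27·38=59508; k=5: 20520+0+20·38·38=49400 → min 49400.
Length 4: W₁..W₄: k=1: 0+7560+23·36·27=29916; k=2: 4140+2700+23·5·27=9945; k=3: 6440+0+23·20·27=18860 → min 9945 | W₂..W₅: k=2: 0+7830+36·5·38=14670; k=3: 3600+20520+36·20·38=51480; k=4: 7560+0+36·27·38=44496 → min 14670 | W₃..W₆: k=3: 0+49400+5·20·38=53200; k=4: 2700+38988+5·27·38=46818; k=5: 7830+0+5·38·38=15050 → min 15050.
Length 5: W₁..W₅: k=1: 0+14670+23·36·38=46134; k=2: 4140+7830+23·5·38=16340; k=3: 6440+20520+23·20·38=44440; k=4: 9945+0+23·27·38=33543 → min 16340 | W₂..W₆: k=2: 0+15050+36·5·38=21890; k=3: 3600+49400+36·20·38=80360; k=4: 7560+38988+36·27·38=83484; k=5: 14670+0+36·38·38=66654 → min 21890.
Length 6: W₁..W₆: k=1: 0+21890+23·36·38=53354; k=2: 4140+15050+23·5·38=23560; k=3: 6440+49400+23·20·38=73320; k=4: 9945+38988+23·27·38=72531; k=5: 16340+0+23·38·38=49552 → min 23560.
Optimal order: ((W₁ × W₂) × (((W₃ × W₄) × W₅) × W₆)) with cost 23560.

23560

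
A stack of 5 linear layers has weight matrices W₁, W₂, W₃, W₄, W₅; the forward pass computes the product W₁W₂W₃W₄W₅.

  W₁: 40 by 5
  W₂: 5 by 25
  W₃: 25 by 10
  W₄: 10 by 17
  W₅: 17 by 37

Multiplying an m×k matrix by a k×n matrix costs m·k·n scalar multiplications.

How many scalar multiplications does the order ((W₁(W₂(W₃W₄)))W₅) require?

34935

(W₃W₄): 25×10 by 10×17 → 25×17, cost 25·10·17 = 4250
(W₂(W₃W₄)): 5×25 by 25×17 → 5×17, cost 5·25·17 = 2125; cumulative 6375
(W₁(W₂(W₃W₄))): 40×5 by 5×17 → 40×17, cost 40·5·17 = 3400; cumulative 9775
((W₁(W₂(W₃W₄)))W₅): 40×17 by 17×37 → 40×37, cost 40·17·37 = 25160; cumulative 34935
Total: 34935 scalar multiplications.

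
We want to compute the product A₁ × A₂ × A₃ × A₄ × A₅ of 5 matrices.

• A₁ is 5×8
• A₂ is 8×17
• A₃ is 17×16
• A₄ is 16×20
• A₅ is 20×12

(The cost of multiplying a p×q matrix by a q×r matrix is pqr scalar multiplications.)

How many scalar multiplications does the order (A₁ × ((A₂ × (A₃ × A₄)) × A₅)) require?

10560

(A₃ × A₄): 17×16 by 16×20 → 17×20, cost 17·16·20 = 5440
(A₂ × (A₃ × A₄)): 8×17 by 17×20 → 8×20, cost 8·17·20 = 2720; cumulative 8160
((A₂ × (A₃ × A₄)) × A₅): 8×20 by 20×12 → 8×12, cost 8·20·12 = 1920; cumulative 10080
(A₁ × ((A₂ × (A₃ × A₄)) × A₅)): 5×8 by 8×12 → 5×12, cost 5·8·12 = 480; cumulative 10560
Total: 10560 scalar multiplications.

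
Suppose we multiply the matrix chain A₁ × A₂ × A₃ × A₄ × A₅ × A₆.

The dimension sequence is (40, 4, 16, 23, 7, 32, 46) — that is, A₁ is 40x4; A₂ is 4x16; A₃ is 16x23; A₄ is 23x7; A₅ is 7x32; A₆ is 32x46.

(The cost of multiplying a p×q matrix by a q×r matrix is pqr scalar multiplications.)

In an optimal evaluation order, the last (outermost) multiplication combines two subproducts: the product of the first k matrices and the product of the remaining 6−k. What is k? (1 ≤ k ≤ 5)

Adjacent pairs: A₁A₂ = 40·4·16 = 2560; A₂A₃ = 4·16·23 = 1472; A₃A₄ = 16·23·7 = 2576; A₄A₅ = 23·7·32 = 5152; A₅A₆ = 7·32·46 = 10304.
Length 3: A₁..A₃: k=1: 0+1472+40·4·23=5152; k=2: 2560+0+40·16·23=17280 → min 5152 | A₂..A₄: k=2: 0+2576+4·16·7=3024; k=3: 1472+0+4·23·7=2116 → min 2116 | A₃..A₅: k=3: 0+5152+16·23·32=16928; k=4: 2576+0+16·7·32=6160 → min 6160 | A₄..A₆: k=4: 0+10304+23·7·46=17710; k=5: 5152+0+23·32·46=39008 → min 17710.
Length 4: A₁..A₄: k=1: 0+2116+40·4·7=3236; k=2: 2560+2576+40·16·7=9616; k=3: 5152+0+40·23·7=11592 → min 3236 | A₂..A₅: k=2: 0+6160+4·16·32=8208; k=3: 1472+5152+4·23·32=9568; k=4: 2116+0+4·7·32=3012 → min 3012 | A₃..A₆: k=3: 0+17710+16·23·46=34638; k=4: 2576+10304+16·7·46=18032; k=5: 6160+0+16·32·46=29712 → min 18032.
Length 5: A₁..A₅: k=1: 0+3012+40·4·32=8132; k=2: 2560+6160+40·16·32=29200; k=3: 5152+5152+40·23·32=39744; k=4: 3236+0+40·7·32=12196 → min 8132 | A₂..A₆: k=2: 0+18032+4·16·46=20976; k=3: 1472+17710+4·23·46=23414; k=4: 2116+10304+4·7·46=13708; k=5: 3012+0+4·32·46=8900 → min 8900.
Top-level splits: k=1: (A₁..A₁)·(A₂..A₆) → 0+8900+40·4·46 = 16260; k=2: (A₁..A₂)·(A₃..A₆) → 2560+18032+40·16·46 = 50032; k=3: (A₁..A₃)·(A₄..A₆) → 5152+17710+40·23·46 = 65182; k=4: (A₁..A₄)·(A₅..A₆) → 3236+10304+40·7·46 = 26420; k=5: (A₁..A₅)·(A₆..A₆) → 8132+0+40·32·46 = 67012.
Best split is after A₁, i.e. k = 1.

1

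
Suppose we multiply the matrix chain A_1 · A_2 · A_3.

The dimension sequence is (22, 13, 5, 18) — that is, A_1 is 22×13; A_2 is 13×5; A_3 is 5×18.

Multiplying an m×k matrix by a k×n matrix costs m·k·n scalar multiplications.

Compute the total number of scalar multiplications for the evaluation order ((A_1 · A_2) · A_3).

3410

(A_1 · A_2): 22×13 by 13×5 → 22×5, cost 22·13·5 = 1430
((A_1 · A_2) · A_3): 22×5 by 5×18 → 22×18, cost 22·5·18 = 1980; cumulative 3410
Total: 3410 scalar multiplications.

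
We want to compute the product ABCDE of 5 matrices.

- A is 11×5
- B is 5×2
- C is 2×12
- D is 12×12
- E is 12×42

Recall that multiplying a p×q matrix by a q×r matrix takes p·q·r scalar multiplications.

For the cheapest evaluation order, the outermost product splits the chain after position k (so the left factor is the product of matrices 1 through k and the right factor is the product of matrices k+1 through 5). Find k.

2

Adjacent pairs: AB = 11·5·2 = 110; BC = 5·2·12 = 120; CD = 2·12·12 = 288; DE = 12·12·42 = 6048.
Length 3: A..C: k=1: 0+120+11·5·12=780; k=2: 110+0+11·2·12=374 → min 374 | B..D: k=2: 0+288+5·2·12=408; k=3: 120+0+5·12·12=840 → min 408 | C..E: k=3: 0+6048+2·12·42=7056; k=4: 288+0+2·12·42=1296 → min 1296.
Length 4: A..D: k=1: 0+408+11·5·12=1068; k=2: 110+288+11·2·12=662; k=3: 374+0+11·12·12=1958 → min 662 | B..E: k=2: 0+1296+5·2·42=1716; k=3: 120+6048+5·12·42=8688; k=4: 408+0+5·12·42=2928 → min 1716.
Top-level splits: k=1: (A..A)·(B..E) → 0+1716+11·5·42 = 4026; k=2: (A..B)·(C..E) → 110+1296+11·2·42 = 2330; k=3: (A..C)·(D..E) → 374+6048+11·12·42 = 11966; k=4: (A..D)·(E..E) → 662+0+11·12·42 = 6206.
Best split is after B, i.e. k = 2.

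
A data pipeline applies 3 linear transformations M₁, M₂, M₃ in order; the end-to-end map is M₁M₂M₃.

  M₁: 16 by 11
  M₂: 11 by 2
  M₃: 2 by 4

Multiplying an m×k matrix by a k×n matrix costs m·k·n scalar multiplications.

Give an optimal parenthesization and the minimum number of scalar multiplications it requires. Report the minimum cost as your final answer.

480

(M₁(M₂M₃)): cost 792.
((M₁M₂)M₃): cost 480.
Optimal: ((M₁M₂)M₃) with cost 480.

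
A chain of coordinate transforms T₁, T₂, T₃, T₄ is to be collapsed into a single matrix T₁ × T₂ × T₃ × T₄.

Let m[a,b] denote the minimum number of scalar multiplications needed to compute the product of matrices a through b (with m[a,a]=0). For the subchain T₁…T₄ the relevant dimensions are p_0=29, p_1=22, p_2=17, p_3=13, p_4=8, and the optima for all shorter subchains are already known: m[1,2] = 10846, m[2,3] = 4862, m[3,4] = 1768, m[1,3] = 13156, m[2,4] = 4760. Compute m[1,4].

9864

m[1,4] = min over k∈[1,3] of m[1,k]+m[k+1,4]+p_{0}·p_k·p_{4}.
k=1: 0 + 4760 + 29·22·8 = 9864; k=2: 10846 + 1768 + 29·17·8 = 16558; k=3: 13156 + 0 + 29·13·8 = 16172.
Minimum: 9864 at k=1.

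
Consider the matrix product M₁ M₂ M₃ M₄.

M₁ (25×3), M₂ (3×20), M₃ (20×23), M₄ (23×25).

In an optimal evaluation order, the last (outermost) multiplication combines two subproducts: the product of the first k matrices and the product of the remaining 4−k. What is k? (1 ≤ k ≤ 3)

1

Adjacent pairs: M₁M₂ = 25·3·20 = 1500; M₂M₃ = 3·20·23 = 1380; M₃M₄ = 20·23·25 = 11500.
Length 3: M₁..M₃: k=1: 0+1380+25·3·23=3105; k=2: 1500+0+25·20·23=13000 → min 3105 | M₂..M₄: k=2: 0+11500+3·20·25=13000; k=3: 1380+0+3·23·25=3105 → min 3105.
Top-level splits: k=1: (M₁..M₁)·(M₂..M₄) → 0+3105+25·3·25 = 4980; k=2: (M₁..M₂)·(M₃..M₄) → 1500+11500+25·20·25 = 25500; k=3: (M₁..M₃)·(M₄..M₄) → 3105+0+25·23·25 = 17480.
Best split is after M₁, i.e. k = 1.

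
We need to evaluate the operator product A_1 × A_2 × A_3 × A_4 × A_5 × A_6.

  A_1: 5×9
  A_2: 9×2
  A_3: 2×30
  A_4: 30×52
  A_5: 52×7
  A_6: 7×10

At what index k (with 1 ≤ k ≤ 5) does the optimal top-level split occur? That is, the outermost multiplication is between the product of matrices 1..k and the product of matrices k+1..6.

2

Adjacent pairs: A_1A_2 = 5·9·2 = 90; A_2A_3 = 9·2·30 = 540; A_3A_4 = 2·30·52 = 3120; A_4A_5 = 30·52·7 = 10920; A_5A_6 = 52·7·10 = 3640.
Length 3: A_1..A_3: k=1: 0+540+5·9·30=1890; k=2: 90+0+5·2·30=390 → min 390 | A_2..A_4: k=2: 0+3120+9·2·52=4056; k=3: 540+0+9·30·52=14580 → min 4056 | A_3..A_5: k=3: 0+10920+2·30·7=11340; k=4: 3120+0+2·52·7=3848 → min 3848 | A_4..A_6: k=4: 0+3640+30·52·10=19240; k=5: 10920+0+30·7·10=13020 → min 13020.
Length 4: A_1..A_4: k=1: 0+4056+5·9·52=6396; k=2: 90+3120+5·2·52=3730; k=3: 390+0+5·30·52=8190 → min 3730 | A_2..A_5: k=2: 0+3848+9·2·7=3974; k=3: 540+10920+9·30·7=13350; k=4: 4056+0+9·52·7=7332 → min 3974 | A_3..A_6: k=3: 0+13020+2·30·10=13620; k=4: 3120+3640+2·52·10=7800; k=5: 3848+0+2·7·10=3988 → min 3988.
Length 5: A_1..A_5: k=1: 0+3974+5·9·7=4289; k=2: 90+3848+5·2·7=4008; k=3: 390+10920+5·30·7=12360; k=4: 3730+0+5·52·7=5550 → min 4008 | A_2..A_6: k=2: 0+3988+9·2·10=4168; k=3: 540+13020+9·30·10=16260; k=4: 4056+3640+9·52·10=12376; k=5: 3974+0+9·7·10=4604 → min 4168.
Top-level splits: k=1: (A_1..A_1)·(A_2..A_6) → 0+4168+5·9·10 = 4618; k=2: (A_1..A_2)·(A_3..A_6) → 90+3988+5·2·10 = 4178; k=3: (A_1..A_3)·(A_4..A_6) → 390+13020+5·30·10 = 14910; k=4: (A_1..A_4)·(A_5..A_6) → 3730+3640+5·52·10 = 9970; k=5: (A_1..A_5)·(A_6..A_6) → 4008+0+5·7·10 = 4358.
Best split is after A_2, i.e. k = 2.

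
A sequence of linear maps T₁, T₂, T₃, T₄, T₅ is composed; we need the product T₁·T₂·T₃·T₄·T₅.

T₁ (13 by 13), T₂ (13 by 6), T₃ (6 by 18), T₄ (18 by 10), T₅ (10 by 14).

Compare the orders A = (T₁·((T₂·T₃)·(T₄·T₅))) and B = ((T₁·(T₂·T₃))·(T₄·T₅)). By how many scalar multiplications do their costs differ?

Order A = (T₁·((T₂·T₃)·(T₄·T₅))): (T₂·T₃): 13×6 by 6×18 → 13×18, cost 13·6·18 = 1404; (T₄·T₅): 18×10 by 10×14 → 18×14, cost 18·10·14 = 2520; ((T₂·T₃)·(T₄·T₅)): 13×18 by 18×14 → 13×14, cost 13·18·14 = 3276; cumulative 7200; (T₁·((T₂·T₃)·(T₄·T₅))): 13×13 by 13×14 → 13×14, cost 13·13·14 = 2366; cumulative 9566. Total 9566.
Order B = ((T₁·(T₂·T₃))·(T₄·T₅)): (T₂·T₃): 13×6 by 6×18 → 13×18, cost 13·6·18 = 1404; (T₁·(T₂·T₃)): 13×13 by 13×18 → 13×18, cost 13·13·18 = 3042; cumulative 4446; (T₄·T₅): 18×10 by 10×14 → 18×14, cost 18·10·14 = 2520; ((T₁·(T₂·T₃))·(T₄·T₅)): 13×18 by 18×14 → 13×14, cost 13·18·14 = 3276; cumulative 10242. Total 10242.
Difference: |9566 − 10242| = 676.

676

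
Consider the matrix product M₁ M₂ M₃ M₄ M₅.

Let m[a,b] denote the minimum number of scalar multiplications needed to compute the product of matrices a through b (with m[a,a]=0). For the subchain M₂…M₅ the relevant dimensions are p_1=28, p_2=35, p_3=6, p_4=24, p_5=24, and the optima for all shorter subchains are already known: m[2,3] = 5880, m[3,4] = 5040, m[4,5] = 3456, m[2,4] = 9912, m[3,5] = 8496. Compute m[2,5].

m[2,5] = min over k∈[2,4] of m[2,k]+m[k+1,5]+p_{1}·p_k·p_{5}.
k=2: 0 + 8496 + 28·35·24 = 32016; k=3: 5880 + 3456 + 28·6·24 = 13368; k=4: 9912 + 0 + 28·24·24 = 26040.
Minimum: 13368 at k=3.

13368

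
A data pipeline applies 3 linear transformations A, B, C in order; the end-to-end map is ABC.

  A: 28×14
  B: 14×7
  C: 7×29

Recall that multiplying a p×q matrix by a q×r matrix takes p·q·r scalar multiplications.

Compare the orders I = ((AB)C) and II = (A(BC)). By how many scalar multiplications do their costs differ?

Order I = ((AB)C): (AB): 28×14 by 14×7 → 28×7, cost 28·14·7 = 2744; ((AB)C): 28×7 by 7×29 → 28×29, cost 28·7·29 = 5684; cumulative 8428. Total 8428.
Order II = (A(BC)): (BC): 14×7 by 7×29 → 14×29, cost 14·7·29 = 2842; (A(BC)): 28×14 by 14×29 → 28×29, cost 28·14·29 = 11368; cumulative 14210. Total 14210.
Difference: |8428 − 14210| = 5782.

5782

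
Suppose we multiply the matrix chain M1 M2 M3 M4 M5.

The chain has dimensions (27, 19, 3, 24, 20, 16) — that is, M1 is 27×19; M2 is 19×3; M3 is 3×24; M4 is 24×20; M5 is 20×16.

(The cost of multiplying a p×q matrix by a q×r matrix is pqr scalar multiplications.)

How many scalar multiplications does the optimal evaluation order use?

5235

Adjacent pairs: M1M2 = 27·19·3 = 1539; M2M3 = 19·3·24 = 1368; M3M4 = 3·24·20 = 1440; M4M5 = 24·20·16 = 7680.
Length 3: M1..M3: k=1: 0+1368+27·19·24=13680; k=2: 1539+0+27·3·24=3483 → min 3483 | M2..M4: k=2: 0+1440+19·3·20=2580; k=3: 1368+0+19·24·20=10488 → min 2580 | M3..M5: k=3: 0+7680+3·24·16=8832; k=4: 1440+0+3·20·16=2400 → min 2400.
Length 4: M1..M4: k=1: 0+2580+27·19·20=12840; k=2: 1539+1440+27·3·20=4599; k=3: 3483+0+27·24·20=16443 → min 4599 | M2..M5: k=2: 0+2400+19·3·16=3312; k=3: 1368+7680+19·24·16=16344; k=4: 2580+0+19·20·16=8660 → min 3312.
Length 5: M1..M5: k=1: 0+3312+27·19·16=11520; k=2: 1539+2400+27·3·16=5235; k=3: 3483+7680+27·24·16=21531; k=4: 4599+0+27·20·16=13239 → min 5235.
Optimal order: ((M1 M2) ((M3 M4) M5)) with cost 5235.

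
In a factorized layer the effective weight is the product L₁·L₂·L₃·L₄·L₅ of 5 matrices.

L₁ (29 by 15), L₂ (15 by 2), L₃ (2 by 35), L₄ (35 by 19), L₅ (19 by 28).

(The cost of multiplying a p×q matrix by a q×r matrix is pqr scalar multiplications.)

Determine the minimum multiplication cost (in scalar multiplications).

Adjacent pairs: L₁L₂ = 29·15·2 = 870; L₂L₃ = 15·2·35 = 1050; L₃L₄ = 2·35·19 = 1330; L₄L₅ = 35·19·28 = 18620.
Length 3: L₁..L₃: k=1: 0+1050+29·15·35=16275; k=2: 870+0+29·2·35=2900 → min 2900 | L₂..L₄: k=2: 0+1330+15·2·19=1900; k=3: 1050+0+15·35·19=11025 → min 1900 | L₃..L₅: k=3: 0+18620+2·35·28=20580; k=4: 1330+0+2·19·28=2394 → min 2394.
Length 4: L₁..L₄: k=1: 0+1900+29·15·19=10165; k=2: 870+1330+29·2·19=3302; k=3: 2900+0+29·35·19=22185 → min 3302 | L₂..L₅: k=2: 0+2394+15·2·28=3234; k=3: 1050+18620+15·35·28=34370; k=4: 1900+0+15·19·28=9880 → min 3234.
Length 5: L₁..L₅: k=1: 0+3234+29·15·28=15414; k=2: 870+2394+29·2·28=4888; k=3: 2900+18620+29·35·28=49940; k=4: 3302+0+29·19·28=18730 → min 4888.
Optimal order: ((L₁·L₂)·((L₃·L₄)·L₅)) with cost 4888.

4888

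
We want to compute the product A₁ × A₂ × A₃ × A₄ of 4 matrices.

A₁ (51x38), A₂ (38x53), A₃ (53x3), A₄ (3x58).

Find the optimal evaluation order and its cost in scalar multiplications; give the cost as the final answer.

Adjacent pairs: A₁A₂ = 51·38·53 = 102714; A₂A₃ = 38·53·3 = 6042; A₃A₄ = 53·3·58 = 9222.
Length 3: A₁..A₃: k=1: 0+6042+51·38·3=11856; k=2: 102714+0+51·53·3=110823 → min 11856 | A₂..A₄: k=2: 0+9222+38·53·58=126034; k=3: 6042+0+38·3·58=12654 → min 12654.
Length 4: A₁..A₄: k=1: 0+12654+51·38·58=125058; k=2: 102714+9222+51·53·58=268710; k=3: 11856+0+51·3·58=20730 → min 20730.
Optimal parenthesization: ((A₁ × (A₂ × A₃)) × A₄) with cost 20730.

20730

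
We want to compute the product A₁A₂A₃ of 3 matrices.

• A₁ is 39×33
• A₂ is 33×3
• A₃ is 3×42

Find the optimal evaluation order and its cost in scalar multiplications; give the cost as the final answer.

8775

(A₁(A₂A₃)): cost 58212.
((A₁A₂)A₃): cost 8775.
Optimal: ((A₁A₂)A₃) with cost 8775.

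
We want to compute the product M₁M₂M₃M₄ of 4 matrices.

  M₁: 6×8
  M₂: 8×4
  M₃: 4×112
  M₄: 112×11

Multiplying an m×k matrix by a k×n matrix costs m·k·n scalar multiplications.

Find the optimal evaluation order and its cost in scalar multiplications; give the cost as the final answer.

Adjacent pairs: M₁M₂ = 6·8·4 = 192; M₂M₃ = 8·4·112 = 3584; M₃M₄ = 4·112·11 = 4928.
Length 3: M₁..M₃: k=1: 0+3584+6·8·112=8960; k=2: 192+0+6·4·112=2880 → min 2880 | M₂..M₄: k=2: 0+4928+8·4·11=5280; k=3: 3584+0+8·112·11=13440 → min 5280.
Length 4: M₁..M₄: k=1: 0+5280+6·8·11=5808; k=2: 192+4928+6·4·11=5384; k=3: 2880+0+6·112·11=10272 → min 5384.
Optimal parenthesization: ((M₁M₂)(M₃M₄)) with cost 5384.

5384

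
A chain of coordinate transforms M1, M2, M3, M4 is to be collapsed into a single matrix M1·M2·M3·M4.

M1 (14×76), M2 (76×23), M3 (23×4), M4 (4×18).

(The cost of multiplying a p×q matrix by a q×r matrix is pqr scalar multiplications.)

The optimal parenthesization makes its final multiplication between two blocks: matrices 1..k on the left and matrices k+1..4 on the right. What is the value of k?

3

Adjacent pairs: M1M2 = 14·76·23 = 24472; M2M3 = 76·23·4 = 6992; M3M4 = 23·4·18 = 1656.
Length 3: M1..M3: k=1: 0+6992+14·76·4=11248; k=2: 24472+0+14·23·4=25760 → min 11248 | M2..M4: k=2: 0+1656+76·23·18=33120; k=3: 6992+0+76·4·18=12464 → min 12464.
Top-level splits: k=1: (M1..M1)·(M2..M4) → 0+12464+14·76·18 = 31616; k=2: (M1..M2)·(M3..M4) → 24472+1656+14·23·18 = 31924; k=3: (M1..M3)·(M4..M4) → 11248+0+14·4·18 = 12256.
Best split is after M3, i.e. k = 3.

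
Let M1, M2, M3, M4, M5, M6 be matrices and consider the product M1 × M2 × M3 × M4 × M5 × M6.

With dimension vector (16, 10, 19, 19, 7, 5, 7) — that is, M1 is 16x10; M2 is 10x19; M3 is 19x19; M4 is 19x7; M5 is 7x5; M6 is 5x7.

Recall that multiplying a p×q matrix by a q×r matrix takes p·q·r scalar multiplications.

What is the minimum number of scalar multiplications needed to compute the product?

4780

Adjacent pairs: M1M2 = 16·10·19 = 3040; M2M3 = 10·19·19 = 3610; M3M4 = 19·19·7 = 2527; M4M5 = 19·7·5 = 665; M5M6 = 7·5·7 = 245.
Length 3: M1..M3: k=1: 0+3610+16·10·19=6650; k=2: 3040+0+16·19·19=8816 → min 6650 | M2..M4: k=2: 0+2527+10·19·7=3857; k=3: 3610+0+10·19·7=4940 → min 3857 | M3..M5: k=3: 0+665+19·19·5=2470; k=4: 2527+0+19·7·5=3192 → min 2470 | M4..M6: k=4: 0+245+19·7·7=1176; k=5: 665+0+19·5·7=1330 → min 1176.
Length 4: M1..M4: k=1: 0+3857+16·10·7=4977; k=2: 3040+2527+16·19·7=7695; k=3: 6650+0+16·19·7=8778 → min 4977 | M2..M5: k=2: 0+2470+10·19·5=3420; k=3: 3610+665+10·19·5=5225; k=4: 3857+0+10·7·5=4207 → min 3420 | M3..M6: k=3: 0+1176+19·19·7=3703; k=4: 2527+245+19·7·7=3703; k=5: 2470+0+19·5·7=3135 → min 3135.
Length 5: M1..M5: k=1: 0+3420+16·10·5=4220; k=2: 3040+2470+16·19·5=7030; k=3: 6650+665+16·19·5=8835; k=4: 4977+0+16·7·5=5537 → min 4220 | M2..M6: k=2: 0+3135+10·19·7=4465; k=3: 3610+1176+10·19·7=6116; k=4: 3857+245+10·7·7=4592; k=5: 3420+0+10·5·7=3770 → min 3770.
Length 6: M1..M6: k=1: 0+3770+16·10·7=4890; k=2: 3040+3135+16·19·7=8303; k=3: 6650+1176+16·19·7=9954; k=4: 4977+245+16·7·7=6006; k=5: 4220+0+16·5·7=4780 → min 4780.
Optimal order: ((M1 × (M2 × (M3 × (M4 × M5)))) × M6) with cost 4780.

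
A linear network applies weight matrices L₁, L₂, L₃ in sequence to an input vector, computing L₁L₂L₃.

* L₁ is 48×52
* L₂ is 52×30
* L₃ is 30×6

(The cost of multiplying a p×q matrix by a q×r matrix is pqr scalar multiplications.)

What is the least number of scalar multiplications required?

24336

Order (L₁(L₂L₃)): (L₂L₃): 52×30 by 30×6 → 52×6, cost 52·30·6 = 9360; (L₁(L₂L₃)): 48×52 by 52×6 → 48×6, cost 48·52·6 = 14976; cumulative 24336. Total 24336.
Order ((L₁L₂)L₃): (L₁L₂): 48×52 by 52×30 → 48×30, cost 48·52·30 = 74880; ((L₁L₂)L₃): 48×30 by 30×6 → 48×6, cost 48·30·6 = 8640; cumulative 83520. Total 83520.
Minimum: 24336.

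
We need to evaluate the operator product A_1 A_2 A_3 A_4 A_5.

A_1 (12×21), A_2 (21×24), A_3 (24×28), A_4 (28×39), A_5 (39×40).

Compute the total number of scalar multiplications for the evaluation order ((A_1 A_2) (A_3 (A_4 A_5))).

(A_1 A_2): 12×21 by 21×24 → 12×24, cost 12·21·24 = 6048
(A_4 A_5): 28×39 by 39×40 → 28×40, cost 28·39·40 = 43680
(A_3 (A_4 A_5)): 24×28 by 28×40 → 24×40, cost 24·28·40 = 26880; cumulative 70560
((A_1 A_2) (A_3 (A_4 A_5))): 12×24 by 24×40 → 12×40, cost 12·24·40 = 11520; cumulative 88128
Total: 88128 scalar multiplications.

88128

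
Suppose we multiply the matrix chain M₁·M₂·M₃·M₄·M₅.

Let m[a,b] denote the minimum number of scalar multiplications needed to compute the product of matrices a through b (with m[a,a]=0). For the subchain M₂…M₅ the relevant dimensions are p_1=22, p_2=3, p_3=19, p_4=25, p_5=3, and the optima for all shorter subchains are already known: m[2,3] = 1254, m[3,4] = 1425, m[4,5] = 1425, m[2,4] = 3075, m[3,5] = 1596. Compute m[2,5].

m[2,5] = min over k∈[2,4] of m[2,k]+m[k+1,5]+p_{1}·p_k·p_{5}.
k=2: 0 + 1596 + 22·3·3 = 1794; k=3: 1254 + 1425 + 22·19·3 = 3933; k=4: 3075 + 0 + 22·25·3 = 4725.
Minimum: 1794 at k=2.

1794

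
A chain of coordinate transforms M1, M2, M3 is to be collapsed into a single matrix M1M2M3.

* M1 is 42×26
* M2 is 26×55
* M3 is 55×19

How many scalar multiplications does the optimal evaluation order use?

Order (M1(M2M3)): (M2M3): 26×55 by 55×19 → 26×19, cost 26·55·19 = 27170; (M1(M2M3)): 42×26 by 26×19 → 42×19, cost 42·26·19 = 20748; cumulative 47918. Total 47918.
Order ((M1M2)M3): (M1M2): 42×26 by 26×55 → 42×55, cost 42·26·55 = 60060; ((M1M2)M3): 42×55 by 55×19 → 42×19, cost 42·55·19 = 43890; cumulative 103950. Total 103950.
Minimum: 47918.

47918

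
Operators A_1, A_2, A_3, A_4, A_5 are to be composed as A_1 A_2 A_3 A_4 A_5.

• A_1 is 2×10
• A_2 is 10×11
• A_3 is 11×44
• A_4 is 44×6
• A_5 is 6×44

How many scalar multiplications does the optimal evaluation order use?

2244

Adjacent pairs: A_1A_2 = 2·10·11 = 220; A_2A_3 = 10·11·44 = 4840; A_3A_4 = 11·44·6 = 2904; A_4A_5 = 44·6·44 = 11616.
Length 3: A_1..A_3: k=1: 0+4840+2·10·44=5720; k=2: 220+0+2·11·44=1188 → min 1188 | A_2..A_4: k=2: 0+2904+10·11·6=3564; k=3: 4840+0+10·44·6=7480 → min 3564 | A_3..A_5: k=3: 0+11616+11·44·44=32912; k=4: 2904+0+11·6·44=5808 → min 5808.
Length 4: A_1..A_4: k=1: 0+3564+2·10·6=3684; k=2: 220+2904+2·11·6=3256; k=3: 1188+0+2·44·6=1716 → min 1716 | A_2..A_5: k=2: 0+5808+10·11·44=10648; k=3: 4840+11616+10·44·44=35816; k=4: 3564+0+10·6·44=6204 → min 6204.
Length 5: A_1..A_5: k=1: 0+6204+2·10·44=7084; k=2: 220+5808+2·11·44=6996; k=3: 1188+11616+2·44·44=16676; k=4: 1716+0+2·6·44=2244 → min 2244.
Optimal order: ((((A_1 A_2) A_3) A_4) A_5) with cost 2244.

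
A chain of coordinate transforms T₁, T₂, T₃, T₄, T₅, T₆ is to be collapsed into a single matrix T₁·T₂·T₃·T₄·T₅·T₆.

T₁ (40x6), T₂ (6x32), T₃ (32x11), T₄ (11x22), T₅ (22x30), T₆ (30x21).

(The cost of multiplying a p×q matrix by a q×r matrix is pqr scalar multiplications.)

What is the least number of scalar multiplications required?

16344

Adjacent pairs: T₁T₂ = 40·6·32 = 7680; T₂T₃ = 6·32·11 = 2112; T₃T₄ = 32·11·22 = 7744; T₄T₅ = 11·22·30 = 7260; T₅T₆ = 22·30·21 = 13860.
Length 3: T₁..T₃: k=1: 0+2112+40·6·11=4752; k=2: 7680+0+40·32·11=21760 → min 4752 | T₂..T₄: k=2: 0+7744+6·32·22=11968; k=3: 2112+0+6·11·22=3564 → min 3564 | T₃..T₅: k=3: 0+7260+32·11·30=17820; k=4: 7744+0+32·22·30=28864 → min 17820 | T₄..T₆: k=4: 0+13860+11·22·21=18942; k=5: 7260+0+11·30·21=14190 → min 14190.
Length 4: T₁..T₄: k=1: 0+3564+40·6·22=8844; k=2: 7680+7744+40·32·22=43584; k=3: 4752+0+40·11·22=14432 → min 8844 | T₂..T₅: k=2: 0+17820+6·32·30=23580; k=3: 2112+7260+6·11·30=11352; k=4: 3564+0+6·22·30=7524 → min 7524 | T₃..T₆: k=3: 0+14190+32·11·21=21582; k=4: 7744+13860+32·22·21=36388; k=5: 17820+0+32·30·21=37980 → min 21582.
Length 5: T₁..T₅: k=1: 0+7524+40·6·30=14724; k=2: 7680+17820+40·32·30=63900; k=3: 4752+7260+40·11·30=25212; k=4: 8844+0+40·22·30=35244 → min 14724 | T₂..T₆: k=2: 0+21582+6·32·21=25614; k=3: 2112+14190+6·11·21=17688; k=4: 3564+13860+6·22·21=20196; k=5: 7524+0+6·30·21=11304 → min 11304.
Length 6: T₁..T₆: k=1: 0+11304+40·6·21=16344; k=2: 7680+21582+40·32·21=56142; k=3: 4752+14190+40·11·21=28182; k=4: 8844+13860+40·22·21=41184; k=5: 14724+0+40·30·21=39924 → min 16344.
Optimal order: (T₁·((((T₂·T₃)·T₄)·T₅)·T₆)) with cost 16344.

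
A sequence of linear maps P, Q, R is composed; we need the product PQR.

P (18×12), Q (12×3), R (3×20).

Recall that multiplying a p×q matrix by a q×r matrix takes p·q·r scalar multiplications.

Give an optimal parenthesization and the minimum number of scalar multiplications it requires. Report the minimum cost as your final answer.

(P(QR)): cost 5040.
((PQ)R): cost 1728.
Optimal: ((PQ)R) with cost 1728.

1728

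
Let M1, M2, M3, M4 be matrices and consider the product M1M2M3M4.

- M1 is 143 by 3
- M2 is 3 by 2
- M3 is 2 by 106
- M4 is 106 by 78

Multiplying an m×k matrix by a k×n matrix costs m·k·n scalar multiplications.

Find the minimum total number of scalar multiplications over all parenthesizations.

Adjacent pairs: M1M2 = 143·3·2 = 858; M2M3 = 3·2·106 = 636; M3M4 = 2·106·78 = 16536.
Length 3: M1..M3: k=1: 0+636+143·3·106=46110; k=2: 858+0+143·2·106=31174 → min 31174 | M2..M4: k=2: 0+16536+3·2·78=17004; k=3: 636+0+3·106·78=25440 → min 17004.
Length 4: M1..M4: k=1: 0+17004+143·3·78=50466; k=2: 858+16536+143·2·78=39702; k=3: 31174+0+143·106·78=1213498 → min 39702.
Optimal order: ((M1M2)(M3M4)) with cost 39702.

39702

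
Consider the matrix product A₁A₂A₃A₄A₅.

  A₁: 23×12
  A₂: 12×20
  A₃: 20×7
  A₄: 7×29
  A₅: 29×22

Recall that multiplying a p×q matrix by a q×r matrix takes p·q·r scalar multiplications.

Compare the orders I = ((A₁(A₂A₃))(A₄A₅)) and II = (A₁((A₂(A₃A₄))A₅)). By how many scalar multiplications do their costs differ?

13128

Order I = ((A₁(A₂A₃))(A₄A₅)): (A₂A₃): 12×20 by 20×7 → 12×7, cost 12·20·7 = 1680; (A₁(A₂A₃)): 23×12 by 12×7 → 23×7, cost 23·12·7 = 1932; cumulative 3612; (A₄A₅): 7×29 by 29×22 → 7×22, cost 7·29·22 = 4466; ((A₁(A₂A₃))(A₄A₅)): 23×7 by 7×22 → 23×22, cost 23·7·22 = 3542; cumulative 11620. Total 11620.
Order II = (A₁((A₂(A₃A₄))A₅)): (A₃A₄): 20×7 by 7×29 → 20×29, cost 20·7·29 = 4060; (A₂(A₃A₄)): 12×20 by 20×29 → 12×29, cost 12·20·29 = 6960; cumulative 11020; ((A₂(A₃A₄))A₅): 12×29 by 29×22 → 12×22, cost 12·29·22 = 7656; cumulative 18676; (A₁((A₂(A₃A₄))A₅)): 23×12 by 12×22 → 23×22, cost 23·12·22 = 6072; cumulative 24748. Total 24748.
Difference: |11620 − 24748| = 13128.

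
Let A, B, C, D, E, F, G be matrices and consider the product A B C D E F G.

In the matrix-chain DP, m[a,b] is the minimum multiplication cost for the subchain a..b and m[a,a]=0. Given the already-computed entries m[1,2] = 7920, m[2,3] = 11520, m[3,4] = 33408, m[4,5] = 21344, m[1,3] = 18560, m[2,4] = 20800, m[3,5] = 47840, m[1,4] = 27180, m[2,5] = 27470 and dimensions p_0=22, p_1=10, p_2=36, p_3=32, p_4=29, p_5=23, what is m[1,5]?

m[1,5] = min over k∈[1,4] of m[1,k]+m[k+1,5]+p_{0}·p_k·p_{5}.
k=1: 0 + 27470 + 22·10·23 = 32530; k=2: 7920 + 47840 + 22·36·23 = 73976; k=3: 18560 + 21344 + 22·32·23 = 56096; k=4: 27180 + 0 + 22·29·23 = 41854.
Minimum: 32530 at k=1.

32530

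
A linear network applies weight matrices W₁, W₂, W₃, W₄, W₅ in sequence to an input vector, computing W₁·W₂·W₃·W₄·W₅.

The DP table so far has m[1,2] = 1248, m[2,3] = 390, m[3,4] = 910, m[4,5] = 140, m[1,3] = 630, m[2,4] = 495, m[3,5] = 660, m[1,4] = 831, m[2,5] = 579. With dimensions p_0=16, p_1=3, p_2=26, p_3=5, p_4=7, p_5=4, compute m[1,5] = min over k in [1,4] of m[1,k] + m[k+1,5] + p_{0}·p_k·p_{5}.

m[1,5] = min over k∈[1,4] of m[1,k]+m[k+1,5]+p_{0}·p_k·p_{5}.
k=1: 0 + 579 + 16·3·4 = 771; k=2: 1248 + 660 + 16·26·4 = 3572; k=3: 630 + 140 + 16·5·4 = 1090; k=4: 831 + 0 + 16·7·4 = 1279.
Minimum: 771 at k=1.

771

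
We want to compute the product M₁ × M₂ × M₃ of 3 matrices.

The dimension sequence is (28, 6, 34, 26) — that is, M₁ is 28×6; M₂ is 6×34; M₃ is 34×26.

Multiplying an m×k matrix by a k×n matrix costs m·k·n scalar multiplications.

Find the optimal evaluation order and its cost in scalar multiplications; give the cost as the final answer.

(M₁ × (M₂ × M₃)): cost 9672.
((M₁ × M₂) × M₃): cost 30464.
Optimal: (M₁ × (M₂ × M₃)) with cost 9672.

9672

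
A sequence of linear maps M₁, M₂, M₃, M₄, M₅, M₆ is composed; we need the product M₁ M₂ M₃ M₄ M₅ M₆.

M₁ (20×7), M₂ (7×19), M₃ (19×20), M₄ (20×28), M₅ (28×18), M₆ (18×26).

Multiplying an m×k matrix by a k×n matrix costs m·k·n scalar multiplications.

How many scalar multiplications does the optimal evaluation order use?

Adjacent pairs: M₁M₂ = 20·7·19 = 2660; M₂M₃ = 7·19·20 = 2660; M₃M₄ = 19·20·28 = 10640; M₄M₅ = 20·28·18 = 10080; M₅M₆ = 28·18·26 = 13104.
Length 3: M₁..M₃: k=1: 0+2660+20·7·20=5460; k=2: 2660+0+20·19·20=10260 → min 5460 | M₂..M₄: k=2: 0+10640+7·19·28=14364; k=3: 2660+0+7·20·28=6580 → min 6580 | M₃..M₅: k=3: 0+10080+19·20·18=16920; k=4: 10640+0+19·28·18=20216 → min 16920 | M₄..M₆: k=4: 0+13104+20·28·26=27664; k=5: 10080+0+20·18·26=19440 → min 19440.
Length 4: M₁..M₄: k=1: 0+6580+20·7·28=10500; k=2: 2660+10640+20·19·28=23940; k=3: 5460+0+20·20·28=16660 → min 10500 | M₂..M₅: k=2: 0+16920+7·19·18=19314; k=3: 2660+10080+7·20·18=15260; k=4: 6580+0+7·28·18=10108 → min 10108 | M₃..M₆: k=3: 0+19440+19·20·26=29320; k=4: 10640+13104+19·28·26=37576; k=5: 16920+0+19·18·26=25812 → min 25812.
Length 5: M₁..M₅: k=1: 0+10108+20·7·18=12628; k=2: 2660+16920+20·19·18=26420; k=3: 5460+10080+20·20·18=22740; k=4: 10500+0+20·28·18=20580 → min 12628 | M₂..M₆: k=2: 0+25812+7·19·26=29270; k=3: 2660+19440+7·20·26=25740; k=4: 6580+13104+7·28·26=24780; k=5: 10108+0+7·18·26=13384 → min 13384.
Length 6: M₁..M₆: k=1: 0+13384+20·7·26=17024; k=2: 2660+25812+20·19·26=38352; k=3: 5460+19440+20·20·26=35300; k=4: 10500+13104+20·28·26=38164; k=5: 12628+0+20·18·26=21988 → min 17024.
Optimal order: (M₁ ((((M₂ M₃) M₄) M₅) M₆)) with cost 17024.

17024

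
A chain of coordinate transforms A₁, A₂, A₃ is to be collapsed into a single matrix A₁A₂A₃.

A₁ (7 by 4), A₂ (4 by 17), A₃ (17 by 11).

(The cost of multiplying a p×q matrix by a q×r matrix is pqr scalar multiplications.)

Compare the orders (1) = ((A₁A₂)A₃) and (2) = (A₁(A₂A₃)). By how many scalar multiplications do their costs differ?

Order (1) = ((A₁A₂)A₃): (A₁A₂): 7×4 by 4×17 → 7×17, cost 7·4·17 = 476; ((A₁A₂)A₃): 7×17 by 17×11 → 7×11, cost 7·17·11 = 1309; cumulative 1785. Total 1785.
Order (2) = (A₁(A₂A₃)): (A₂A₃): 4×17 by 17×11 → 4×11, cost 4·17·11 = 748; (A₁(A₂A₃)): 7×4 by 4×11 → 7×11, cost 7·4·11 = 308; cumulative 1056. Total 1056.
Difference: |1785 − 1056| = 729.

729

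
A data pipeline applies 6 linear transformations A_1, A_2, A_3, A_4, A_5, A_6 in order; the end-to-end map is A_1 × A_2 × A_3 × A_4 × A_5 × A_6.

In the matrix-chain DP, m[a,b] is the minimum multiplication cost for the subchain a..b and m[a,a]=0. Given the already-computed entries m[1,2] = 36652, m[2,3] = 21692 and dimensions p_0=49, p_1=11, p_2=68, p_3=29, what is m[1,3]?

m[1,3] = min over k∈[1,2] of m[1,k]+m[k+1,3]+p_{0}·p_k·p_{3}.
k=1: 0 + 21692 + 49·11·29 = 37323; k=2: 36652 + 0 + 49·68·29 = 133280.
Minimum: 37323 at k=1.

37323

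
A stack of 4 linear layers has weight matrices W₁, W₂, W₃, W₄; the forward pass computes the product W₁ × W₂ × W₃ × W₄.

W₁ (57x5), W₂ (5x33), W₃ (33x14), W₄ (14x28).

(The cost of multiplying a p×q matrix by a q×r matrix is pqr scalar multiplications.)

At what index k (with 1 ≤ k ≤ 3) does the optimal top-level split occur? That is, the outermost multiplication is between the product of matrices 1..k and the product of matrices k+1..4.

1

Adjacent pairs: W₁W₂ = 57·5·33 = 9405; W₂W₃ = 5·33·14 = 2310; W₃W₄ = 33·14·28 = 12936.
Length 3: W₁..W₃: k=1: 0+2310+57·5·14=6300; k=2: 9405+0+57·33·14=35739 → min 6300 | W₂..W₄: k=2: 0+12936+5·33·28=17556; k=3: 2310+0+5·14·28=4270 → min 4270.
Top-level splits: k=1: (W₁..W₁)·(W₂..W₄) → 0+4270+57·5·28 = 12250; k=2: (W₁..W₂)·(W₃..W₄) → 9405+12936+57·33·28 = 75009; k=3: (W₁..W₃)·(W₄..W₄) → 6300+0+57·14·28 = 28644.
Best split is after W₁, i.e. k = 1.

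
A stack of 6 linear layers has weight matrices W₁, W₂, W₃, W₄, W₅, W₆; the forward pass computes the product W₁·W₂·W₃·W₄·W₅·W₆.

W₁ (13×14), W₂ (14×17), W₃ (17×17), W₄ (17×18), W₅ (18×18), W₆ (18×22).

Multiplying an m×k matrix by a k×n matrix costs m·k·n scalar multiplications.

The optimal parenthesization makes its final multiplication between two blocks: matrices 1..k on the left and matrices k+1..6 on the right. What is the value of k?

Adjacent pairs: W₁W₂ = 13·14·17 = 3094; W₂W₃ = 14·17·17 = 4046; W₃W₄ = 17·17·18 = 5202; W₄W₅ = 17·18·18 = 5508; W₅W₆ = 18·18·22 = 7128.
Length 3: W₁..W₃: k=1: 0+4046+13·14·17=7140; k=2: 3094+0+13·17·17=6851 → min 6851 | W₂..W₄: k=2: 0+5202+14·17·18=9486; k=3: 4046+0+14·17·18=8330 → min 8330 | W₃..W₅: k=3: 0+5508+17·17·18=10710; k=4: 5202+0+17·18·18=10710 → min 10710 | W₄..W₆: k=4: 0+7128+17·18·22=13860; k=5: 5508+0+17·18·22=12240 → min 12240.
Length 4: W₁..W₄: k=1: 0+8330+13·14·18=11606; k=2: 3094+5202+13·17·18=12274; k=3: 6851+0+13·17·18=10829 → min 10829 | W₂..W₅: k=2: 0+10710+14·17·18=14994; k=3: 4046+5508+14·17·18=13838; k=4: 8330+0+14·18·18=12866 → min 12866 | W₃..W₆: k=3: 0+12240+17·17·22=18598; k=4: 5202+7128+17·18·22=19062; k=5: 10710+0+17·18·22=17442 → min 17442.
Length 5: W₁..W₅: k=1: 0+12866+13·14·18=16142; k=2: 3094+10710+13·17·18=17782; k=3: 6851+5508+13·17·18=16337; k=4: 10829+0+13·18·18=15041 → min 15041 | W₂..W₆: k=2: 0+17442+14·17·22=22678; k=3: 4046+12240+14·17·22=21522; k=4: 8330+7128+14·18·22=21002; k=5: 12866+0+14·18·22=18410 → min 18410.
Top-level splits: k=1: (W₁..W₁)·(W₂..W₆) → 0+18410+13·14·22 = 22414; k=2: (W₁..W₂)·(W₃..W₆) → 3094+17442+13·17·22 = 25398; k=3: (W₁..W₃)·(W₄..W₆) → 6851+12240+13·17·22 = 23953; k=4: (W₁..W₄)·(W₅..W₆) → 10829+7128+13·18·22 = 23105; k=5: (W₁..W₅)·(W₆..W₆) → 15041+0+13·18·22 = 20189.
Best split is after W₅, i.e. k = 5.

5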